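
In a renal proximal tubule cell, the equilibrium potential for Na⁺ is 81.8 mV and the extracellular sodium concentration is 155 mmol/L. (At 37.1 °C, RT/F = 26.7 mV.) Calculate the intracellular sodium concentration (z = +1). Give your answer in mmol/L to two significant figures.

7.2 mmol/L

Nernst: E = (26.7/1) · ln([out]/[in]), so ln([out]/[in]) = 81.8 × 1 / 26.7 = 3.0637.
[out]/[in] = e^(3.0637) = 21.41.
[in] = 155 / 21.41 = 7.241 mmol/L.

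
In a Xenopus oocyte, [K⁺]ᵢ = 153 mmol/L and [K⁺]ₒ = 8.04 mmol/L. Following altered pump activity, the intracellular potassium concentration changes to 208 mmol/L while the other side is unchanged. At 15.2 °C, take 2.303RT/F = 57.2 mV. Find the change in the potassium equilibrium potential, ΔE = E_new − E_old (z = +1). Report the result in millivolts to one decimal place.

-7.6 mV

E_old = (57.2/1)·log₁₀(8.04/153) = -73.18 mV
E_new = (57.2/1)·log₁₀(8.04/208) = -80.81 mV
ΔE = -80.81 − (-73.18) = -7.63 mV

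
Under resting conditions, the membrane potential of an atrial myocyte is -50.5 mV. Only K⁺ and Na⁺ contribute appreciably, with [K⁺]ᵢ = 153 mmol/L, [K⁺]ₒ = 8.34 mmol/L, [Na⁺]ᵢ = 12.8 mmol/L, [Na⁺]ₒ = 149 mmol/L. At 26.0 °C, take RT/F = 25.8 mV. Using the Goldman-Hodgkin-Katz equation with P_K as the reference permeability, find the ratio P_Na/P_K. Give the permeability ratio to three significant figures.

0.0901

Let α = P_Na/P_K. GHK: Vm = 25.8·ln[(Kₒ + α·Naₒ)/(Kᵢ + α·Naᵢ)].
e^(Vm/25.8) = e^(-50.5/25.8) = 0.14123
So 0.14123·(Kᵢ + α·Naᵢ) = Kₒ + α·Naₒ → α = (0.14123·153.0 − 8.34) / (149.0 − 0.14123·12.8)
α = (21.61 − 8.34) / (149.0 − 1.808) = 13.27/147.2 = 0.09014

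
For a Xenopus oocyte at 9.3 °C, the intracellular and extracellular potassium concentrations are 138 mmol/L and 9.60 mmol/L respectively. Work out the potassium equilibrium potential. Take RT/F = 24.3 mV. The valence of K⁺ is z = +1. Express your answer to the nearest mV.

-65 mV

E = (24.3/z) · ln([K⁺]_out/[K⁺]_in) with z = +1.
= (24.3/1) · ln(9.60/138) = 24.30 · ln(0.06957)
= 24.30 · (-2.6655) = -64.77 mV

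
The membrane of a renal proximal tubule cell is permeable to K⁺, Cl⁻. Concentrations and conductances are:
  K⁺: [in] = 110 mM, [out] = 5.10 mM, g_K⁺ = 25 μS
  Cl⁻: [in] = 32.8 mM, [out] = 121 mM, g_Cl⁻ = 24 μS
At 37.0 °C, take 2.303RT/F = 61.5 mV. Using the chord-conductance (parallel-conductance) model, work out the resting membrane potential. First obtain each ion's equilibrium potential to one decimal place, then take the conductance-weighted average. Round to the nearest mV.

E_K⁺ = (61.5/1)·log₁₀(5.10/110) = -82.0 mV
E_Cl⁻ = (61.5/-1)·log₁₀(121/32.8) = -34.9 mV
Vm = (Σ gᵢEᵢ)/(Σ gᵢ) = (25·-82.0 + 24·-34.9) / (25 + 24)
= -2887.60 / 49 = -58.93 mV

-59 mV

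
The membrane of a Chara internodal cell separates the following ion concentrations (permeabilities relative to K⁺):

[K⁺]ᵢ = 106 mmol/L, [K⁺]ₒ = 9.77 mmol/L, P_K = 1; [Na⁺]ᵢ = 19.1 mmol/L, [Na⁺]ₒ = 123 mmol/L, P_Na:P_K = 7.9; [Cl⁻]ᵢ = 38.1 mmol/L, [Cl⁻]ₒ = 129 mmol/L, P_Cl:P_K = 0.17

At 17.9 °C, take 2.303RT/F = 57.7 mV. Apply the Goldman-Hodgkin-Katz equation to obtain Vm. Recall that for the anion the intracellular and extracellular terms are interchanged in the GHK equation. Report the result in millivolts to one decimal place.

31.7 mV

Vm = 57.7 · log₁₀[(Σ P·[cation]ₒ + Σ P·[anion]ᵢ) / (Σ P·[cation]ᵢ + Σ P·[anion]ₒ)]
Numerator = 1×9.77 + 7.9×123 + 0.17×38.1 = 987.9
Denominator = 1×106 + 7.9×19.1 + 0.17×129 = 278.8
Vm = 57.7 · log₁₀(3.5433) = 57.7 × (0.5494) = 31.70 mV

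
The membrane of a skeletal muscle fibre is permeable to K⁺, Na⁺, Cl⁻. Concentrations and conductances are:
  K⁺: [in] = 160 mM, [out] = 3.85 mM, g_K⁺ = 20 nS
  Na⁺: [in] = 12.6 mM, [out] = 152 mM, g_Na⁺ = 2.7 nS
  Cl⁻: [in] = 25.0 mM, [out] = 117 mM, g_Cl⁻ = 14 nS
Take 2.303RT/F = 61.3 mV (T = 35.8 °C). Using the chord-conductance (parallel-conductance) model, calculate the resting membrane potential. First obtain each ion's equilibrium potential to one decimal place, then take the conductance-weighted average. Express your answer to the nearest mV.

E_K⁺ = (61.3/1)·log₁₀(3.85/160) = -99.2 mV
E_Na⁺ = (61.3/1)·log₁₀(152/12.6) = 66.3 mV
E_Cl⁻ = (61.3/-1)·log₁₀(117/25.0) = -41.1 mV
Vm = (Σ gᵢEᵢ)/(Σ gᵢ) = (20·-99.2 + 2.7·66.3 + 14·-41.1) / (20 + 2.7 + 14)
= -2380.39 / 36.7 = -64.86 mV

-65 mV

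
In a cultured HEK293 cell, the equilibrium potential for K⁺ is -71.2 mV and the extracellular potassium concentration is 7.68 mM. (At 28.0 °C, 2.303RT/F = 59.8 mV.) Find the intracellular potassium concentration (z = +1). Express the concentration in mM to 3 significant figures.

Nernst: E = (59.8/1) · log₁₀([out]/[in]), so log₁₀([out]/[in]) = -71.2 × 1 / 59.8 = -1.1906.
[out]/[in] = 10^(-1.1906) = 0.06447.
[in] = 7.68 / 0.06447 = 119.1 mM.

119 mM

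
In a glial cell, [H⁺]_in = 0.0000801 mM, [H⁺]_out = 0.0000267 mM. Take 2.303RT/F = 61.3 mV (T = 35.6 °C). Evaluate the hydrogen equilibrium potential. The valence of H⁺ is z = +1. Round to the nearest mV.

E = (61.3/z) · log₁₀([H⁺]_out/[H⁺]_in) with z = +1.
= (61.3/1) · log₁₀(0.0000267/0.0000801) = 61.30 · log₁₀(0.3333)
= 61.30 · (-0.4771) = -29.25 mV

-29 mV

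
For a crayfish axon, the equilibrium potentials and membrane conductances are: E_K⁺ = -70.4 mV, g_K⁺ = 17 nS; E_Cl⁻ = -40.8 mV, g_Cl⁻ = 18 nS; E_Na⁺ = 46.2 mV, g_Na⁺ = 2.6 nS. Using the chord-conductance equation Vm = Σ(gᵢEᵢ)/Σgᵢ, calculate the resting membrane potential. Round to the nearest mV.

-48 mV

Σ gᵢEᵢ = 17·(-70.4) + 18·(-40.8) + 2.6·(46.2) = -1811.08
Σ gᵢ = 17 + 18 + 2.6 = 37.6
Vm = -1811.08 / 37.6 = -48.17 mV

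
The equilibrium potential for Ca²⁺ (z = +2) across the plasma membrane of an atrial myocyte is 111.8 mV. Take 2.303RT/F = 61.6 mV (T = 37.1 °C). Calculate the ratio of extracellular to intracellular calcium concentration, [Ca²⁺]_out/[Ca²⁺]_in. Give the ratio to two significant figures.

4300

log₁₀([out]/[in]) = E·z/(61.6) = 111.8 × 2 / 61.6 = 3.6299
[out]/[in] = 10^(3.6299) = 4265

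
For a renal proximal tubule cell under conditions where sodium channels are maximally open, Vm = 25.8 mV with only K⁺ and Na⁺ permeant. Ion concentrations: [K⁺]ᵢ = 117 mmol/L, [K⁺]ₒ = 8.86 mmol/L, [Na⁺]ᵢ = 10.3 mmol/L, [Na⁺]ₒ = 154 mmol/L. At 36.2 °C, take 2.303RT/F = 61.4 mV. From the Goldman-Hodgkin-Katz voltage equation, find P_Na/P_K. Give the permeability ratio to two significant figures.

Let α = P_Na/P_K. GHK: Vm = 61.4·log₁₀[(Kₒ + α·Naₒ)/(Kᵢ + α·Naᵢ)].
10^(Vm/61.4) = 10^(25.8/61.4) = 2.6315
So 2.6315·(Kᵢ + α·Naᵢ) = Kₒ + α·Naₒ → α = (2.6315·117.0 − 8.86) / (154.0 − 2.6315·10.3)
α = (307.9 − 8.86) / (154.0 − 27.1) = 299/126.9 = 2.356

2.4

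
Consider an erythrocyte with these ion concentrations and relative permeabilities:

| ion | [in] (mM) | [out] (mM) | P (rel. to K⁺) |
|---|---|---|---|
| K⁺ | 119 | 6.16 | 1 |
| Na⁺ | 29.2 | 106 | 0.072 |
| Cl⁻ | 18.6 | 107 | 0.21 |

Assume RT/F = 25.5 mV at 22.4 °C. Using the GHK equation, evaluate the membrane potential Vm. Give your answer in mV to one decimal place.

-53.4 mV

Vm = 25.5 · ln[(Σ P·[cation]ₒ + Σ P·[anion]ᵢ) / (Σ P·[cation]ᵢ + Σ P·[anion]ₒ)]
Numerator = 1×6.16 + 0.072×106 + 0.21×18.6 = 17.7
Denominator = 1×119 + 0.072×29.2 + 0.21×107 = 143.6
Vm = 25.5 · ln(0.12327) = 25.5 × (-2.0934) = -53.38 mV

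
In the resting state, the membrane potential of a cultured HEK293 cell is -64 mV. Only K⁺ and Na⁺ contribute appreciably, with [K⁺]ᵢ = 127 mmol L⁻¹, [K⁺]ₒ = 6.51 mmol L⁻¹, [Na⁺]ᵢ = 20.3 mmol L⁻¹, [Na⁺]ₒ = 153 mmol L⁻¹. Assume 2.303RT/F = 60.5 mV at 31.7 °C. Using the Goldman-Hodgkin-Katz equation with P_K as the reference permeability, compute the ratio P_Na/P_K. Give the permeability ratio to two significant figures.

0.030

Let α = P_Na/P_K. GHK: Vm = 60.5·log₁₀[(Kₒ + α·Naₒ)/(Kᵢ + α·Naᵢ)].
10^(Vm/60.5) = 10^(-64.0/60.5) = 0.087528
So 0.087528·(Kᵢ + α·Naᵢ) = Kₒ + α·Naₒ → α = (0.087528·127.0 − 6.51) / (153.0 − 0.087528·20.3)
α = (11.12 − 6.51) / (153.0 − 1.777) = 4.606/151.2 = 0.03046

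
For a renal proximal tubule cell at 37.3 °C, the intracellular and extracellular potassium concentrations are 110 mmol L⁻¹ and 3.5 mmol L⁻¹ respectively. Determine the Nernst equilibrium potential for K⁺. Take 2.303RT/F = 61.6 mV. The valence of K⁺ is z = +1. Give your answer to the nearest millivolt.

E = (61.6/z) · log₁₀([K⁺]_out/[K⁺]_in) with z = +1.
= (61.6/1) · log₁₀(3.5/110) = 61.60 · log₁₀(0.03182)
= 61.60 · (-1.4973) = -92.24 mV

-92 mV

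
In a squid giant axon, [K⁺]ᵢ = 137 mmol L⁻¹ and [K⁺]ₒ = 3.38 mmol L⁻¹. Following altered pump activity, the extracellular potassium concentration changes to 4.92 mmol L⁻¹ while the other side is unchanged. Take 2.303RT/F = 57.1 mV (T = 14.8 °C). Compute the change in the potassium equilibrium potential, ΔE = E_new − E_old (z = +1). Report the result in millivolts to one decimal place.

E_old = (57.1/1)·log₁₀(3.38/137) = -91.81 mV
E_new = (57.1/1)·log₁₀(4.92/137) = -82.50 mV
ΔE = -82.50 − (-91.81) = 9.31 mV

9.3 mV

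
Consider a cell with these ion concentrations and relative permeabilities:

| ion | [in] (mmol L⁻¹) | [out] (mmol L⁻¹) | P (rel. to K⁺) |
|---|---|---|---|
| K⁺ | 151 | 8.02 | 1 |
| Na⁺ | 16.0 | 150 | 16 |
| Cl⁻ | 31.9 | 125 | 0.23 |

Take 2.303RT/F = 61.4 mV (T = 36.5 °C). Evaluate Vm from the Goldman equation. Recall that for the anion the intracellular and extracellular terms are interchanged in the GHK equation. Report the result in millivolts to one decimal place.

Vm = 61.4 · log₁₀[(Σ P·[cation]ₒ + Σ P·[anion]ᵢ) / (Σ P·[cation]ᵢ + Σ P·[anion]ₒ)]
Numerator = 1×8.02 + 16×150 + 0.23×31.9 = 2415
Denominator = 1×151 + 16×16.0 + 0.23×125 = 435.8
Vm = 61.4 · log₁₀(5.543) = 61.4 × (0.7437) = 45.67 mV

45.7 mV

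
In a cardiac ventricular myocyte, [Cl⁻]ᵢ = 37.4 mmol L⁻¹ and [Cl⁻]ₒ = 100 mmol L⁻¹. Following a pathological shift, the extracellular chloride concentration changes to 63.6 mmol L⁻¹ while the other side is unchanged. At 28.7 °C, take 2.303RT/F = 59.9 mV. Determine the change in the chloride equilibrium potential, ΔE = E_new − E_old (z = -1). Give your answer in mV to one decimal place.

11.8 mV

E_old = (59.9/-1)·log₁₀(100/37.4) = -25.58 mV
E_new = (59.9/-1)·log₁₀(63.6/37.4) = -13.81 mV
ΔE = -13.81 − (-25.58) = 11.77 mV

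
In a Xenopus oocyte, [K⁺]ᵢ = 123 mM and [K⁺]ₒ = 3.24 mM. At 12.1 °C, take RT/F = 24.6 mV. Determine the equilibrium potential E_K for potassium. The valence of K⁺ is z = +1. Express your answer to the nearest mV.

-89 mV

E = (24.6/z) · ln([K⁺]_out/[K⁺]_in) with z = +1.
= (24.6/1) · ln(3.24/123) = 24.60 · ln(0.02634)
= 24.60 · (-3.6366) = -89.46 mV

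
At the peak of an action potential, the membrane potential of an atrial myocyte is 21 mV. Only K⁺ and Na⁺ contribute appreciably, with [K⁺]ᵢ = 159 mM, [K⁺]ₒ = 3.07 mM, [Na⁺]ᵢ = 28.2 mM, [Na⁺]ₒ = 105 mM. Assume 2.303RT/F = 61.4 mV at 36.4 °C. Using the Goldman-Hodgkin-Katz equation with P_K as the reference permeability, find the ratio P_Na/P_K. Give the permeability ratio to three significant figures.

Let α = P_Na/P_K. GHK: Vm = 61.4·log₁₀[(Kₒ + α·Naₒ)/(Kᵢ + α·Naᵢ)].
10^(Vm/61.4) = 10^(21.0/61.4) = 2.198
So 2.198·(Kᵢ + α·Naᵢ) = Kₒ + α·Naₒ → α = (2.198·159.0 − 3.07) / (105.0 − 2.198·28.2)
α = (349.5 − 3.07) / (105.0 − 61.98) = 346.4/43.02 = 8.053

8.05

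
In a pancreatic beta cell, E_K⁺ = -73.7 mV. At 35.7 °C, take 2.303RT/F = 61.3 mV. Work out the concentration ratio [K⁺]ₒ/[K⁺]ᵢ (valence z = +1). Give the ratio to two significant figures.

0.063

log₁₀([out]/[in]) = E·z/(61.3) = -73.7 × 1 / 61.3 = -1.2023
[out]/[in] = 10^(-1.2023) = 0.06276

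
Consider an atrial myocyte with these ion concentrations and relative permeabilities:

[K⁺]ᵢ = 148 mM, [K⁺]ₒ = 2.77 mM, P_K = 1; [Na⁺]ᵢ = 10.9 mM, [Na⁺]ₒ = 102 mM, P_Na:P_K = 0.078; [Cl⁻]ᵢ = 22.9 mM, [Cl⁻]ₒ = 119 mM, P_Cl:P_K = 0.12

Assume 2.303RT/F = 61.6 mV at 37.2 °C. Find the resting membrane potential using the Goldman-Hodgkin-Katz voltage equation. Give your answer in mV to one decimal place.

-66.7 mV

Vm = 61.6 · log₁₀[(Σ P·[cation]ₒ + Σ P·[anion]ᵢ) / (Σ P·[cation]ᵢ + Σ P·[anion]ₒ)]
Numerator = 1×2.77 + 0.078×102 + 0.12×22.9 = 13.47
Denominator = 1×148 + 0.078×10.9 + 0.12×119 = 163.1
Vm = 61.6 · log₁₀(0.082597) = 61.6 × (-1.0830) = -66.72 mV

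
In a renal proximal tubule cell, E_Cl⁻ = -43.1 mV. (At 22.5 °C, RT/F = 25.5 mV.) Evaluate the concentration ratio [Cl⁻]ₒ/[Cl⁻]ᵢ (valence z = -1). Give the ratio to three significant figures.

5.42

ln([out]/[in]) = E·z/(25.5) = -43.1 × -1 / 25.5 = 1.6902
[out]/[in] = e^(1.6902) = 5.421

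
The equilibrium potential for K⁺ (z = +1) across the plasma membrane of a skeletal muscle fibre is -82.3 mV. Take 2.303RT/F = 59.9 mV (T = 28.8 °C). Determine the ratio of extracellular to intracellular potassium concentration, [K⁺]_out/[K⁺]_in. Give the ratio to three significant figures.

log₁₀([out]/[in]) = E·z/(59.9) = -82.3 × 1 / 59.9 = -1.3740
[out]/[in] = 10^(-1.3740) = 0.04227

0.0423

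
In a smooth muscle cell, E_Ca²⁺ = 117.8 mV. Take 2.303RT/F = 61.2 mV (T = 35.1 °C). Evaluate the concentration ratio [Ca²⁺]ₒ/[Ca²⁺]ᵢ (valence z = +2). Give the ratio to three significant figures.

log₁₀([out]/[in]) = E·z/(61.2) = 117.8 × 2 / 61.2 = 3.8497
[out]/[in] = 10^(3.8497) = 7074

7070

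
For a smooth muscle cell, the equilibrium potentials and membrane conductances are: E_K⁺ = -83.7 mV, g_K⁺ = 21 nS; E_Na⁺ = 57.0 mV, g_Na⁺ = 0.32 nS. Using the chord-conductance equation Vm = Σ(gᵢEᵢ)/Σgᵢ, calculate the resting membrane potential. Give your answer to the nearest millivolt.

Σ gᵢEᵢ = 21·(-83.7) + 0.32·(57.0) = -1739.46
Σ gᵢ = 21 + 0.32 = 21.32
Vm = -1739.46 / 21.32 = -81.59 mV

-82 mV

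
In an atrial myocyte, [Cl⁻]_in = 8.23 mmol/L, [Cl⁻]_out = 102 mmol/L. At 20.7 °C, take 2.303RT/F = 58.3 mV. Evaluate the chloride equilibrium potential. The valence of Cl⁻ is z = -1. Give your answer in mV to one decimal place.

E = (58.3/z) · log₁₀([Cl⁻]_out/[Cl⁻]_in) with z = -1.
For an anion, dividing by z = -1 reverses the sign.
= (58.3/-1) · log₁₀(102/8.23) = -58.30 · log₁₀(12.39)
= -58.30 · (1.0932) = -63.73 mV

-63.7 mV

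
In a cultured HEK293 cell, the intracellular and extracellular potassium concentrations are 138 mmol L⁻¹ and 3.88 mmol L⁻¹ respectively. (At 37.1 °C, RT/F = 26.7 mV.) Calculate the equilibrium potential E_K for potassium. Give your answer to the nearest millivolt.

-95 mV

E = (26.7/z) · ln([K⁺]_out/[K⁺]_in) with z = +1.
= (26.7/1) · ln(3.88/138) = 26.70 · ln(0.02812)
= 26.70 · (-3.5714) = -95.36 mV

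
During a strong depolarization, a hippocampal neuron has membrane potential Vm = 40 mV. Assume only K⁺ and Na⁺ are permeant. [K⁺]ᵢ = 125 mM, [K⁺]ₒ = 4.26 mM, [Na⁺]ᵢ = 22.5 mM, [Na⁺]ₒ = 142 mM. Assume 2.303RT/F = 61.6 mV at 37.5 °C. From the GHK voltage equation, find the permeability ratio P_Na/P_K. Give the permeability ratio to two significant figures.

13

Let α = P_Na/P_K. GHK: Vm = 61.6·log₁₀[(Kₒ + α·Naₒ)/(Kᵢ + α·Naᵢ)].
10^(Vm/61.6) = 10^(40.0/61.6) = 4.4602
So 4.4602·(Kᵢ + α·Naᵢ) = Kₒ + α·Naₒ → α = (4.4602·125.0 − 4.26) / (142.0 − 4.4602·22.5)
α = (557.5 − 4.26) / (142.0 − 100.4) = 553.3/41.65 = 13.28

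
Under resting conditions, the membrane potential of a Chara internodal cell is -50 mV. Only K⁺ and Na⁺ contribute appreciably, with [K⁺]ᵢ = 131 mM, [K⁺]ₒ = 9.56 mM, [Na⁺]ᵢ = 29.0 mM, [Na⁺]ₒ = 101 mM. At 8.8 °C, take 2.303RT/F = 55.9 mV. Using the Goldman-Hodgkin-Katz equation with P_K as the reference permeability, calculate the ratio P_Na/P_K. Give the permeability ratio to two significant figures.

Let α = P_Na/P_K. GHK: Vm = 55.9·log₁₀[(Kₒ + α·Naₒ)/(Kᵢ + α·Naᵢ)].
10^(Vm/55.9) = 10^(-50.0/55.9) = 0.12751
So 0.12751·(Kᵢ + α·Naᵢ) = Kₒ + α·Naₒ → α = (0.12751·131.0 − 9.56) / (101.0 − 0.12751·29.0)
α = (16.7 − 9.56) / (101.0 − 3.698) = 7.144/97.3 = 0.07342

0.073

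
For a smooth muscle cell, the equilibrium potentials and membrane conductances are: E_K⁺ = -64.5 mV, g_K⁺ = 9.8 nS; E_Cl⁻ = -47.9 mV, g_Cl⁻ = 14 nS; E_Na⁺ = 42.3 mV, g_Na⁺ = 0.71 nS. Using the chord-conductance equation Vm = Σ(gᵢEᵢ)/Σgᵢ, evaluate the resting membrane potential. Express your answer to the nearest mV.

-52 mV

Σ gᵢEᵢ = 9.8·(-64.5) + 14·(-47.9) + 0.71·(42.3) = -1272.67
Σ gᵢ = 9.8 + 14 + 0.71 = 24.51
Vm = -1272.67 / 24.51 = -51.92 mV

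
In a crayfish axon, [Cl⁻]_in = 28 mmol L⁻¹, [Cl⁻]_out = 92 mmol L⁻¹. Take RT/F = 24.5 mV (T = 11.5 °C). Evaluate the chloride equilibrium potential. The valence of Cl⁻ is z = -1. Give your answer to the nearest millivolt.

E = (24.5/z) · ln([Cl⁻]_out/[Cl⁻]_in) with z = -1.
For an anion, dividing by z = -1 reverses the sign.
= (24.5/-1) · ln(92/28) = -24.50 · ln(3.286)
= -24.50 · (1.1896) = -29.14 mV

-29 mV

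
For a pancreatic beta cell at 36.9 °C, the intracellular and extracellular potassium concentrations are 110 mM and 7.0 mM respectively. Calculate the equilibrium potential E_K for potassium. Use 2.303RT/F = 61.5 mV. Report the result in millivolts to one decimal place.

E = (61.5/z) · log₁₀([K⁺]_out/[K⁺]_in) with z = +1.
= (61.5/1) · log₁₀(7.0/110) = 61.50 · log₁₀(0.06364)
= 61.50 · (-1.1963) = -73.57 mV

-73.6 mV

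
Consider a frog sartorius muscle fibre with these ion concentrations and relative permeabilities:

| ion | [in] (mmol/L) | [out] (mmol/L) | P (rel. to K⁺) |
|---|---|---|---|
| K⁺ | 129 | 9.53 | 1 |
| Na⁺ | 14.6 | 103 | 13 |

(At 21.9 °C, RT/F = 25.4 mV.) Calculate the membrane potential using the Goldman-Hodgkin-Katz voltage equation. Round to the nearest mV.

37 mV

Vm = 25.4 · ln[(Σ P·[cation]ₒ + Σ P·[anion]ᵢ) / (Σ P·[cation]ᵢ + Σ P·[anion]ₒ)]
Numerator = 1×9.53 + 13×103 = 1349
Denominator = 1×129 + 13×14.6 = 318.8
Vm = 25.4 · ln(4.23) = 25.4 × (1.4422) = 36.63 mV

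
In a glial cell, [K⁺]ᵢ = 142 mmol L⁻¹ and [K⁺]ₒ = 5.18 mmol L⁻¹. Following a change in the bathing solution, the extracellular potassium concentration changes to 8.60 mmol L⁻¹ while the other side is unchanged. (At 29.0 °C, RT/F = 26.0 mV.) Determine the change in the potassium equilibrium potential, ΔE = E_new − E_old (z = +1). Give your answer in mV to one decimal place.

13.2 mV

E_old = (26.0/1)·ln(5.18/142) = -86.09 mV
E_new = (26.0/1)·ln(8.60/142) = -72.91 mV
ΔE = -72.91 − (-86.09) = 13.18 mV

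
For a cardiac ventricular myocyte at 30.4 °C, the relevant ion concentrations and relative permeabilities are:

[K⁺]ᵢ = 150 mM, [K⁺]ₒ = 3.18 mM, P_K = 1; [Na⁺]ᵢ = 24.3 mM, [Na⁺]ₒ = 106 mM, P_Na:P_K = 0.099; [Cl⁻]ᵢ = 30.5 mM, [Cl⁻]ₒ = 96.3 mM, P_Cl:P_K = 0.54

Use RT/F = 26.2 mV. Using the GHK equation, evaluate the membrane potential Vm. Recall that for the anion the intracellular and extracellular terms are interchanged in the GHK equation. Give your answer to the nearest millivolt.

Vm = 26.2 · ln[(Σ P·[cation]ₒ + Σ P·[anion]ᵢ) / (Σ P·[cation]ᵢ + Σ P·[anion]ₒ)]
Numerator = 1×3.18 + 0.099×106 + 0.54×30.5 = 30.14
Denominator = 1×150 + 0.099×24.3 + 0.54×96.3 = 204.4
Vm = 26.2 · ln(0.14747) = 26.2 × (-1.9141) = -50.15 mV

-50 mV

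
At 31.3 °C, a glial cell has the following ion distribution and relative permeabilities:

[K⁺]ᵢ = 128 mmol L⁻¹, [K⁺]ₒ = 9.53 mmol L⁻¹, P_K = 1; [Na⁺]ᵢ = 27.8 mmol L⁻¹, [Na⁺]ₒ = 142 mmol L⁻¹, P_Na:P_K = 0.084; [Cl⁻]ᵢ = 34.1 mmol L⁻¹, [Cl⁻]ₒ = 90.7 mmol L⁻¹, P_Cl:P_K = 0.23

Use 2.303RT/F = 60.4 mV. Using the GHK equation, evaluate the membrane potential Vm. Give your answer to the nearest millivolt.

Vm = 60.4 · log₁₀[(Σ P·[cation]ₒ + Σ P·[anion]ᵢ) / (Σ P·[cation]ᵢ + Σ P·[anion]ₒ)]
Numerator = 1×9.53 + 0.084×142 + 0.23×34.1 = 29.3
Denominator = 1×128 + 0.084×27.8 + 0.23×90.7 = 151.2
Vm = 60.4 · log₁₀(0.19379) = 60.4 × (-0.7127) = -43.04 mV

-43 mV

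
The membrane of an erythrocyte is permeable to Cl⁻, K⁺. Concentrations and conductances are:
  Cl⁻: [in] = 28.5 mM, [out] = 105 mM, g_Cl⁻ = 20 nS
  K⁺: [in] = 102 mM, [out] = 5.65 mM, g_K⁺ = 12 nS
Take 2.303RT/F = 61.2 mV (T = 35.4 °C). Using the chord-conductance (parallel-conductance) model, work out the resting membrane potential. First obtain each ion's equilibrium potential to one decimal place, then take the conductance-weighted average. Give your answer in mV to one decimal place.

-50.5 mV

E_Cl⁻ = (61.2/-1)·log₁₀(105/28.5) = -34.7 mV
E_K⁺ = (61.2/1)·log₁₀(5.65/102) = -76.9 mV
Vm = (Σ gᵢEᵢ)/(Σ gᵢ) = (20·-34.7 + 12·-76.9) / (20 + 12)
= -1616.80 / 32 = -50.53 mV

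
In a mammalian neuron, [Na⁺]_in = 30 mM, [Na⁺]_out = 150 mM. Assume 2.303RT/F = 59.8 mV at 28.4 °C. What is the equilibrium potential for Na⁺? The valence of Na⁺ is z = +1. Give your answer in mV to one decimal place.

41.8 mV

E = (59.8/z) · log₁₀([Na⁺]_out/[Na⁺]_in) with z = +1.
= (59.8/1) · log₁₀(150/30) = 59.80 · log₁₀(5)
= 59.80 · (0.6990) = 41.80 mV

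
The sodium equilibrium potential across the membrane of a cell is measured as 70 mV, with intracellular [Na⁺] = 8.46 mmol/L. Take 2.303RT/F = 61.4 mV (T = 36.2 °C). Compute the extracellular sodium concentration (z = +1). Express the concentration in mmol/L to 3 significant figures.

117 mmol/L

Nernst: E = (61.4/1) · log₁₀([out]/[in]), so log₁₀([out]/[in]) = 70.0 × 1 / 61.4 = 1.1401.
[out]/[in] = 10^(1.1401) = 13.81.
[out] = 13.81 × 8.46 = 116.8 mmol/L.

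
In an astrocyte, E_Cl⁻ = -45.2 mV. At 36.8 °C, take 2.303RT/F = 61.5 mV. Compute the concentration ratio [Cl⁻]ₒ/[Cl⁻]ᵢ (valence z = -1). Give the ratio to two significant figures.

5.4

log₁₀([out]/[in]) = E·z/(61.5) = -45.2 × -1 / 61.5 = 0.7350
[out]/[in] = 10^(0.7350) = 5.432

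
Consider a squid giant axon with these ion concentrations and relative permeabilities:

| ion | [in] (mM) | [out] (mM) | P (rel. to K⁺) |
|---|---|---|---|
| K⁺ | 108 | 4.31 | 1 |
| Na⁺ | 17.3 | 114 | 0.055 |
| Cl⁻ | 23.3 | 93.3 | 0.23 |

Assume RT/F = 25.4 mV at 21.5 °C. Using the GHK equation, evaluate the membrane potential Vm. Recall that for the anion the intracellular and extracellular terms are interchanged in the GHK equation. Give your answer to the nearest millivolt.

Vm = 25.4 · ln[(Σ P·[cation]ₒ + Σ P·[anion]ᵢ) / (Σ P·[cation]ᵢ + Σ P·[anion]ₒ)]
Numerator = 1×4.31 + 0.055×114 + 0.23×23.3 = 15.94
Denominator = 1×108 + 0.055×17.3 + 0.23×93.3 = 130.4
Vm = 25.4 · ln(0.12222) = 25.4 × (-2.1019) = -53.39 mV

-53 mV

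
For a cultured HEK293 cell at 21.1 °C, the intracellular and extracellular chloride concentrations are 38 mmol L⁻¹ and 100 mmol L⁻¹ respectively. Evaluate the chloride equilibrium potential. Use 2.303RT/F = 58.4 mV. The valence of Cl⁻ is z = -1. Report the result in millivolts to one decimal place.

-24.5 mV

E = (58.4/z) · log₁₀([Cl⁻]_out/[Cl⁻]_in) with z = -1.
For an anion, dividing by z = -1 reverses the sign.
= (58.4/-1) · log₁₀(100/38) = -58.40 · log₁₀(2.632)
= -58.40 · (0.4202) = -24.54 mV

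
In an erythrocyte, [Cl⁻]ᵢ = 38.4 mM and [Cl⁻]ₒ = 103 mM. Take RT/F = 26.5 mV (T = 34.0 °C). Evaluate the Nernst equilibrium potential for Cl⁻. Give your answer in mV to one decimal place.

E = (26.5/z) · ln([Cl⁻]_out/[Cl⁻]_in) with z = -1.
For an anion, dividing by z = -1 reverses the sign.
= (26.5/-1) · ln(103/38.4) = -26.50 · ln(2.682)
= -26.50 · (0.9867) = -26.15 mV

-26.1 mV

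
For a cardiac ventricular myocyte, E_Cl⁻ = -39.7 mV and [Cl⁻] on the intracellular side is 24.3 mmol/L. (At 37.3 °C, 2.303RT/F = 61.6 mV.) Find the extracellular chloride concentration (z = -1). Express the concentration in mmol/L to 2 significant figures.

110 mmol/L

Nernst: E = (61.6/-1) · log₁₀([out]/[in]), so log₁₀([out]/[in]) = -39.7 × -1 / 61.6 = 0.6445.
[out]/[in] = 10^(0.6445) = 4.41.
[out] = 4.41 × 24.3 = 107.2 mmol/L.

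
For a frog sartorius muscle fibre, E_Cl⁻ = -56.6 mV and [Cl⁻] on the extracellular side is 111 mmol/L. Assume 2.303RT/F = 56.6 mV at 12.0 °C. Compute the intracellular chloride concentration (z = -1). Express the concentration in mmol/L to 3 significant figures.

11.1 mmol/L

Nernst: E = (56.6/-1) · log₁₀([out]/[in]), so log₁₀([out]/[in]) = -56.6 × -1 / 56.6 = 1.0000.
[out]/[in] = 10^(1.0000) = 10.
[in] = 111 / 10 = 11.1 mmol/L.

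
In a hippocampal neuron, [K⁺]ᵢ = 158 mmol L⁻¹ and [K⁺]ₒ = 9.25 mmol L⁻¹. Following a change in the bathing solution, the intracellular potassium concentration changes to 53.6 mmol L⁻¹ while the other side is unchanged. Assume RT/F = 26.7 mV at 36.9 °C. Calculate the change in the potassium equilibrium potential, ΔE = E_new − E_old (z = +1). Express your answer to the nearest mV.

E_old = (26.7/1)·ln(9.25/158) = -75.77 mV
E_new = (26.7/1)·ln(9.25/53.6) = -46.91 mV
ΔE = -46.91 − (-75.77) = 28.86 mV

29 mV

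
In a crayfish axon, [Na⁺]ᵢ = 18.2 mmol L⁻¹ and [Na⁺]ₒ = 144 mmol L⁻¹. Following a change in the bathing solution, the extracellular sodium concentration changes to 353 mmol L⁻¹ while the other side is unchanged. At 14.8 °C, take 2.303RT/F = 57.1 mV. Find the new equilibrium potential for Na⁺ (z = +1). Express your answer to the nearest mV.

74 mV

After the shift: [Na⁺]_out = 353, [Na⁺]_in = 18.2 mmol L⁻¹.
E_new = (57.1/1)·log₁₀(353/18.2) = 57.10 · (1.2877) = 73.53 mV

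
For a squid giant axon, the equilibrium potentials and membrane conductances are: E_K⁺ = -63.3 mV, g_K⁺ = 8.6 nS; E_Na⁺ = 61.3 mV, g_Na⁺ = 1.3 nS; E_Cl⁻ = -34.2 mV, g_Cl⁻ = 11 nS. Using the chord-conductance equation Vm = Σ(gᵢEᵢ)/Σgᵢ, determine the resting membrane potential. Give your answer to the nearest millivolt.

Σ gᵢEᵢ = 8.6·(-63.3) + 1.3·(61.3) + 11·(-34.2) = -840.89
Σ gᵢ = 8.6 + 1.3 + 11 = 20.9
Vm = -840.89 / 20.9 = -40.23 mV

-40 mV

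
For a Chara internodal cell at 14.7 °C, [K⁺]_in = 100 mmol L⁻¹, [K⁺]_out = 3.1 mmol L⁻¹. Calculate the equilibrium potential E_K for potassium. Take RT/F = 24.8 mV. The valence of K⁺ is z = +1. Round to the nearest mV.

E = (24.8/z) · ln([K⁺]_out/[K⁺]_in) with z = +1.
= (24.8/1) · ln(3.1/100) = 24.80 · ln(0.031)
= 24.80 · (-3.4738) = -86.15 mV

-86 mV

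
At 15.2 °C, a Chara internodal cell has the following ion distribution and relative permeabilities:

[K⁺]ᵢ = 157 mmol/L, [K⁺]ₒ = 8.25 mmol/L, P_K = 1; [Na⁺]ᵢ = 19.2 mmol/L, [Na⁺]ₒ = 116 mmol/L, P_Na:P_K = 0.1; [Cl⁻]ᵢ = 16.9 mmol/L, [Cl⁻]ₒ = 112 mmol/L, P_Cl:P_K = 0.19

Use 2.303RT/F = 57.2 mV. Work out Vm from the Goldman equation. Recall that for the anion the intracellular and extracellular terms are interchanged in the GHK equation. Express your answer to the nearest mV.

Vm = 57.2 · log₁₀[(Σ P·[cation]ₒ + Σ P·[anion]ᵢ) / (Σ P·[cation]ᵢ + Σ P·[anion]ₒ)]
Numerator = 1×8.25 + 0.1×116 + 0.19×16.9 = 23.06
Denominator = 1×157 + 0.1×19.2 + 0.19×112 = 180.2
Vm = 57.2 · log₁₀(0.12797) = 57.2 × (-0.8929) = -51.07 mV

-51 mV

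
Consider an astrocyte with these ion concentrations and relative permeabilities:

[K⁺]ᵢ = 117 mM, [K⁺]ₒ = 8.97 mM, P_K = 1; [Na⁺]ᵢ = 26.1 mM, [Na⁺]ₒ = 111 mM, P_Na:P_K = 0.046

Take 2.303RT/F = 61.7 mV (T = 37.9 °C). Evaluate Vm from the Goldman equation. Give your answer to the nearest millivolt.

-57 mV

Vm = 61.7 · log₁₀[(Σ P·[cation]ₒ + Σ P·[anion]ᵢ) / (Σ P·[cation]ᵢ + Σ P·[anion]ₒ)]
Numerator = 1×8.97 + 0.046×111 = 14.08
Denominator = 1×117 + 0.046×26.1 = 118.2
Vm = 61.7 · log₁₀(0.11909) = 61.7 × (-0.9241) = -57.02 mV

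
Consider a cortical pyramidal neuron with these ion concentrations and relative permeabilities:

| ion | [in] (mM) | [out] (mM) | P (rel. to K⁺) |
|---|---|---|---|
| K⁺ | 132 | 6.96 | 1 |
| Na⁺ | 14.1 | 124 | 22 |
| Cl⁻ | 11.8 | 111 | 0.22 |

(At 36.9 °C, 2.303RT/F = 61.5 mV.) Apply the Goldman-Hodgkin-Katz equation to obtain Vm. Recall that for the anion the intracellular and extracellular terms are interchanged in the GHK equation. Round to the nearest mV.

47 mV

Vm = 61.5 · log₁₀[(Σ P·[cation]ₒ + Σ P·[anion]ᵢ) / (Σ P·[cation]ᵢ + Σ P·[anion]ₒ)]
Numerator = 1×6.96 + 22×124 + 0.22×11.8 = 2738
Denominator = 1×132 + 22×14.1 + 0.22×111 = 466.6
Vm = 61.5 · log₁₀(5.8668) = 61.5 × (0.7684) = 47.26 mV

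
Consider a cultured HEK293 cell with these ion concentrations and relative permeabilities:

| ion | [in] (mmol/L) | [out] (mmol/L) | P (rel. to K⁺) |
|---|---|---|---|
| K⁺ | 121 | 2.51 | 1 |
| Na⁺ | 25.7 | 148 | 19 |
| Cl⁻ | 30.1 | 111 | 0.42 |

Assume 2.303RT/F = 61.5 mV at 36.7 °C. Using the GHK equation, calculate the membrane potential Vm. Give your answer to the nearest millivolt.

39 mV

Vm = 61.5 · log₁₀[(Σ P·[cation]ₒ + Σ P·[anion]ᵢ) / (Σ P·[cation]ᵢ + Σ P·[anion]ₒ)]
Numerator = 1×2.51 + 19×148 + 0.42×30.1 = 2827
Denominator = 1×121 + 19×25.7 + 0.42×111 = 655.9
Vm = 61.5 · log₁₀(4.3102) = 61.5 × (0.6345) = 39.02 mV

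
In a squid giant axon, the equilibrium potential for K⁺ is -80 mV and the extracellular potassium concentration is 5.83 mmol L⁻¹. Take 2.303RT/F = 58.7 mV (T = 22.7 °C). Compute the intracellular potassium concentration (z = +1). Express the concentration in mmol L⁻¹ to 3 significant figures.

Nernst: E = (58.7/1) · log₁₀([out]/[in]), so log₁₀([out]/[in]) = -80.0 × 1 / 58.7 = -1.3629.
[out]/[in] = 10^(-1.3629) = 0.04336.
[in] = 5.83 / 0.04336 = 134.4 mmol L⁻¹.

134 mmol L⁻¹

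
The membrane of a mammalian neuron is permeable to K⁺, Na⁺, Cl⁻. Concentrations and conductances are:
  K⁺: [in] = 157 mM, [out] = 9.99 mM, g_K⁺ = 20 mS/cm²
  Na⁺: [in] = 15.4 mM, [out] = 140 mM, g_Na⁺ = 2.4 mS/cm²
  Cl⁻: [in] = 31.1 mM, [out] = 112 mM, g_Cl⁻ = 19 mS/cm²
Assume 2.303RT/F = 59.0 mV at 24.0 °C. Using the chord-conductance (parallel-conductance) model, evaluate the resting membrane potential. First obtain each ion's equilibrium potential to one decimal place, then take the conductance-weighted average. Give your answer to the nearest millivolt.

-46 mV

E_K⁺ = (59.0/1)·log₁₀(9.99/157) = -70.6 mV
E_Na⁺ = (59.0/1)·log₁₀(140/15.4) = 56.6 mV
E_Cl⁻ = (59.0/-1)·log₁₀(112/31.1) = -32.8 mV
Vm = (Σ gᵢEᵢ)/(Σ gᵢ) = (20·-70.6 + 2.4·56.6 + 19·-32.8) / (20 + 2.4 + 19)
= -1899.36 / 41.4 = -45.88 mV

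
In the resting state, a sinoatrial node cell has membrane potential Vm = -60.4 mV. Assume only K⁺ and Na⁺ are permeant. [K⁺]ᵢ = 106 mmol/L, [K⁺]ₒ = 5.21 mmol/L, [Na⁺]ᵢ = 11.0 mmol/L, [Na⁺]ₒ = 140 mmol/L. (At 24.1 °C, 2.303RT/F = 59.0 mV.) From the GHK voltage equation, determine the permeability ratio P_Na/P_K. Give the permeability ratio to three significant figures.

0.0347

Let α = P_Na/P_K. GHK: Vm = 59.0·log₁₀[(Kₒ + α·Naₒ)/(Kᵢ + α·Naᵢ)].
10^(Vm/59.0) = 10^(-60.4/59.0) = 0.094683
So 0.094683·(Kᵢ + α·Naᵢ) = Kₒ + α·Naₒ → α = (0.094683·106.0 − 5.21) / (140.0 − 0.094683·11.0)
α = (10.04 − 5.21) / (140.0 − 1.042) = 4.826/139 = 0.03473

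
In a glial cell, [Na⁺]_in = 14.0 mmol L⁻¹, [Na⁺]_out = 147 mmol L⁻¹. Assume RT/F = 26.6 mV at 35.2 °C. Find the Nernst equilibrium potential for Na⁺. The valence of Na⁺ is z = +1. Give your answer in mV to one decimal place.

E = (26.6/z) · ln([Na⁺]_out/[Na⁺]_in) with z = +1.
= (26.6/1) · ln(147/14.0) = 26.60 · ln(10.5)
= 26.60 · (2.3514) = 62.55 mV

62.5 mV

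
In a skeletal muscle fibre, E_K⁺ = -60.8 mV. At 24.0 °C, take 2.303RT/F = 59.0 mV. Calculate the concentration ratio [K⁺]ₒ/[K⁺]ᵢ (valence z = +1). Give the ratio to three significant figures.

log₁₀([out]/[in]) = E·z/(59.0) = -60.8 × 1 / 59.0 = -1.0305
[out]/[in] = 10^(-1.0305) = 0.09322

0.0932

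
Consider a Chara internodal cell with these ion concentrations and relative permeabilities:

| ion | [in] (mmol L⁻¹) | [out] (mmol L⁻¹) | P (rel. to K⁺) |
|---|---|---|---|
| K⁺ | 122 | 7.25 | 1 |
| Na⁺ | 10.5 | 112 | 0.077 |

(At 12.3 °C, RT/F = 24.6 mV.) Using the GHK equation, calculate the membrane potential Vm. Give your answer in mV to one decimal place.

Vm = 24.6 · ln[(Σ P·[cation]ₒ + Σ P·[anion]ᵢ) / (Σ P·[cation]ᵢ + Σ P·[anion]ₒ)]
Numerator = 1×7.25 + 0.077×112 = 15.87
Denominator = 1×122 + 0.077×10.5 = 122.8
Vm = 24.6 · ln(0.12926) = 24.6 × (-2.0459) = -50.33 mV

-50.3 mV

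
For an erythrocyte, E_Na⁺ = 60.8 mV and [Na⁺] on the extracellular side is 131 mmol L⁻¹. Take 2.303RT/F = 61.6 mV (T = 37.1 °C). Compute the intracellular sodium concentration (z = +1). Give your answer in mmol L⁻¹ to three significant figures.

Nernst: E = (61.6/1) · log₁₀([out]/[in]), so log₁₀([out]/[in]) = 60.8 × 1 / 61.6 = 0.9870.
[out]/[in] = 10^(0.9870) = 9.705.
[in] = 131 / 9.705 = 13.5 mmol L⁻¹.

13.5 mmol L⁻¹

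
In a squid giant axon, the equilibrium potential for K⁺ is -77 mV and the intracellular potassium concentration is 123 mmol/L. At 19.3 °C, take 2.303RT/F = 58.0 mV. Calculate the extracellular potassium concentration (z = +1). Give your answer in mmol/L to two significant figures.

Nernst: E = (58.0/1) · log₁₀([out]/[in]), so log₁₀([out]/[in]) = -77.0 × 1 / 58.0 = -1.3276.
[out]/[in] = 10^(-1.3276) = 0.04703.
[out] = 0.04703 × 123 = 5.785 mmol/L.

5.8 mmol/L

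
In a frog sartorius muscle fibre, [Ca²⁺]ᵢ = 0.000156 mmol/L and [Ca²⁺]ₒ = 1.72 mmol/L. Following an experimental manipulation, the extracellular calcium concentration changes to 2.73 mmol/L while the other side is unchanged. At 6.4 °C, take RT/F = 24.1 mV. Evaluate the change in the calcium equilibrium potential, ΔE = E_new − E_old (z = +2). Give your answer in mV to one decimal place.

5.6 mV

E_old = (24.1/2)·ln(1.72/0.000156) = 112.16 mV
E_new = (24.1/2)·ln(2.73/0.000156) = 117.73 mV
ΔE = 117.73 − (112.16) = 5.57 mV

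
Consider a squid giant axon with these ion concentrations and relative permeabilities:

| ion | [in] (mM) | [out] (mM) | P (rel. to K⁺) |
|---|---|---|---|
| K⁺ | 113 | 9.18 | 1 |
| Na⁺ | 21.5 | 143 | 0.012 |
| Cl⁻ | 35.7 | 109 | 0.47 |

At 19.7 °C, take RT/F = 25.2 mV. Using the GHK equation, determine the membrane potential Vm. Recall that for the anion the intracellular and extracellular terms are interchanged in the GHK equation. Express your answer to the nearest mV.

Vm = 25.2 · ln[(Σ P·[cation]ₒ + Σ P·[anion]ᵢ) / (Σ P·[cation]ᵢ + Σ P·[anion]ₒ)]
Numerator = 1×9.18 + 0.012×143 + 0.47×35.7 = 27.67
Denominator = 1×113 + 0.012×21.5 + 0.47×109 = 164.5
Vm = 25.2 · ln(0.16825) = 25.2 × (-1.7823) = -44.91 mV

-45 mV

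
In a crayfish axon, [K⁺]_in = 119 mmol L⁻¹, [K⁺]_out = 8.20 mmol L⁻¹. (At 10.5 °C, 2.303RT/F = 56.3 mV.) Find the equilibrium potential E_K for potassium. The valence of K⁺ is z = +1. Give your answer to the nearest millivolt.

E = (56.3/z) · log₁₀([K⁺]_out/[K⁺]_in) with z = +1.
= (56.3/1) · log₁₀(8.20/119) = 56.30 · log₁₀(0.06891)
= 56.30 · (-1.1617) = -65.41 mV

-65 mV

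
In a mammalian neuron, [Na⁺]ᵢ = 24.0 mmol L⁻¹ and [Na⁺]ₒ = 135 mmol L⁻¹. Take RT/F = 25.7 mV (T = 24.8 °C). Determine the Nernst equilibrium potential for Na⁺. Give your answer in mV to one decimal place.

E = (25.7/z) · ln([Na⁺]_out/[Na⁺]_in) with z = +1.
= (25.7/1) · ln(135/24.0) = 25.70 · ln(5.625)
= 25.70 · (1.7272) = 44.39 mV

44.4 mV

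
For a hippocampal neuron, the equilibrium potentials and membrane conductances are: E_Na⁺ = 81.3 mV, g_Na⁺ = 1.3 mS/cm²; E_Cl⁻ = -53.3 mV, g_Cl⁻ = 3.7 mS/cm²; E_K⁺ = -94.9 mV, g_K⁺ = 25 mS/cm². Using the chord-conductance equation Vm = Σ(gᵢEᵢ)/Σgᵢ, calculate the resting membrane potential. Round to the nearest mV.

-82 mV

Σ gᵢEᵢ = 1.3·(81.3) + 3.7·(-53.3) + 25·(-94.9) = -2464.02
Σ gᵢ = 1.3 + 3.7 + 25 = 30
Vm = -2464.02 / 30 = -82.13 mV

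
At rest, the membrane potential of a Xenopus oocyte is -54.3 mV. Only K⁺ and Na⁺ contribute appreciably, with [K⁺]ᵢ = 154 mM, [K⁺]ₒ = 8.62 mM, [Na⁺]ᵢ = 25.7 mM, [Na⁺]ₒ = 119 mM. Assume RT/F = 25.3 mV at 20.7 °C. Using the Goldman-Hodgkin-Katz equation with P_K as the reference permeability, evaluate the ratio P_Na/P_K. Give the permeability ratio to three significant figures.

0.0809

Let α = P_Na/P_K. GHK: Vm = 25.3·ln[(Kₒ + α·Naₒ)/(Kᵢ + α·Naᵢ)].
e^(Vm/25.3) = e^(-54.3/25.3) = 0.11692
So 0.11692·(Kᵢ + α·Naᵢ) = Kₒ + α·Naₒ → α = (0.11692·154.0 − 8.62) / (119.0 − 0.11692·25.7)
α = (18.01 − 8.62) / (119.0 − 3.005) = 9.386/116 = 0.08092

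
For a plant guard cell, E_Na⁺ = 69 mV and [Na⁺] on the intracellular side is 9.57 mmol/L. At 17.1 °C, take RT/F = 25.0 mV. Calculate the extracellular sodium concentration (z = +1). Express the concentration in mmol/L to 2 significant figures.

150 mmol/L

Nernst: E = (25.0/1) · ln([out]/[in]), so ln([out]/[in]) = 69.0 × 1 / 25.0 = 2.7600.
[out]/[in] = e^(2.7600) = 15.8.
[out] = 15.8 × 9.57 = 151.2 mmol/L.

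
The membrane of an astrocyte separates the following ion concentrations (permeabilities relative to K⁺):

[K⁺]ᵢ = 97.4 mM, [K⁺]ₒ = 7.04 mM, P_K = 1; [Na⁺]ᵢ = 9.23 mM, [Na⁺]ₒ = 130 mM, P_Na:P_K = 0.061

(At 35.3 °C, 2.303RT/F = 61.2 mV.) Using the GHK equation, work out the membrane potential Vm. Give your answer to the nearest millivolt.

-50 mV

Vm = 61.2 · log₁₀[(Σ P·[cation]ₒ + Σ P·[anion]ᵢ) / (Σ P·[cation]ᵢ + Σ P·[anion]ₒ)]
Numerator = 1×7.04 + 0.061×130 = 14.97
Denominator = 1×97.4 + 0.061×9.23 = 97.96
Vm = 61.2 · log₁₀(0.15281) = 61.2 × (-0.8158) = -49.93 mV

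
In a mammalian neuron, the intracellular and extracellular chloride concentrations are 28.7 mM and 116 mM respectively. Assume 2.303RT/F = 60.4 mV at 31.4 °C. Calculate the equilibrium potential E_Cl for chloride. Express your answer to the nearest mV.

E = (60.4/z) · log₁₀([Cl⁻]_out/[Cl⁻]_in) with z = -1.
For an anion, dividing by z = -1 reverses the sign.
= (60.4/-1) · log₁₀(116/28.7) = -60.40 · log₁₀(4.042)
= -60.40 · (0.6066) = -36.64 mV

-37 mV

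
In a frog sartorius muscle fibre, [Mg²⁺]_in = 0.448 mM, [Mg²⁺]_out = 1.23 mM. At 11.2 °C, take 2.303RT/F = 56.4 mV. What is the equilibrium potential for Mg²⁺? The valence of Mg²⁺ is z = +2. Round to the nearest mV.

E = (56.4/z) · log₁₀([Mg²⁺]_out/[Mg²⁺]_in) with z = +2.
= (56.4/2) · log₁₀(1.23/0.448) = 28.20 · log₁₀(2.746)
= 28.20 · (0.4386) = 12.37 mV

12 mV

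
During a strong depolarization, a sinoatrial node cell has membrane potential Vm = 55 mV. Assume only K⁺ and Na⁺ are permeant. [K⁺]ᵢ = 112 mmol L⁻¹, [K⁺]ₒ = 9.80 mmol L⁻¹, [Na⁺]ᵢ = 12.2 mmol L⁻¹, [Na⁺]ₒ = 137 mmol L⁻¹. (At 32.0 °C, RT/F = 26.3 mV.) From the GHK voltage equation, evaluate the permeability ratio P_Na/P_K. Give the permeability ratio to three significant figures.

23.5

Let α = P_Na/P_K. GHK: Vm = 26.3·ln[(Kₒ + α·Naₒ)/(Kᵢ + α·Naᵢ)].
e^(Vm/26.3) = e^(55.0/26.3) = 8.0951
So 8.0951·(Kᵢ + α·Naᵢ) = Kₒ + α·Naₒ → α = (8.0951·112.0 − 9.8) / (137.0 − 8.0951·12.2)
α = (906.6 − 9.8) / (137.0 − 98.76) = 896.8/38.24 = 23.45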